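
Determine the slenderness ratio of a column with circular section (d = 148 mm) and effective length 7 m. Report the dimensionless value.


Radius of gyration r = d / 4 = 148 / 4 = 37.0 mm
L_eff = 7000.0 mm
Slenderness ratio = L / r = 7000.0 / 37.0 = 189.19 (dimensionless)

189.19 (dimensionless)


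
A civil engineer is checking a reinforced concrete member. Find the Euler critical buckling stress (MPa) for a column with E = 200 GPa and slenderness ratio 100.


sigma_cr = pi^2 * E / lambda^2
= 9.8696 * 200000.0 / 100^2
= 9.8696 * 200000.0 / 10000
= 197.3921 MPa

197.3921 MPa


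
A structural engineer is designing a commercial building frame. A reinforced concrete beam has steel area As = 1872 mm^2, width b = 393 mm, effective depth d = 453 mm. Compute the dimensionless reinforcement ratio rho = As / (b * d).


rho = As / (b * d)
= 1872 / (393 * 453)
= 1872 / 178029
= 0.010515 (dimensionless)

0.010515 (dimensionless)


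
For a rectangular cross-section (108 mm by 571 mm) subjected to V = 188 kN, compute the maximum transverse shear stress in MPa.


A = b * h = 108 * 571 = 61668 mm^2
V = 188 kN = 188000.0 N
tau_max = 1.5 * V / A = 1.5 * 188000.0 / 61668
= 4.5729 MPa

4.5729 MPa


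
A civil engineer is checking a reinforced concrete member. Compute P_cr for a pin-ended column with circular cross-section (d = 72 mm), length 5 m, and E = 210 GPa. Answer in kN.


I = pi * d^4 / 64 = 1319167.32 mm^4
L = 5000.0 mm
P_cr = pi^2 * E * I / L^2
= 9.8696 * 210000.0 * 1319167.32 / 5000.0^2
= 109365.14 N = 109.3651 kN

109.3651 kN


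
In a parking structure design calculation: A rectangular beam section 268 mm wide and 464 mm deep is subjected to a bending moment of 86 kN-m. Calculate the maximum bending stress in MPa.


I = b * h^3 / 12 = 268 * 464^3 / 12 = 2231040682.67 mm^4
y = h / 2 = 464 / 2 = 232.0 mm
M = 86 kN-m = 86000000.0 N-mm
sigma = M * y / I = 86000000.0 * 232.0 / 2231040682.67
= 8.94 MPa

8.94 MPa


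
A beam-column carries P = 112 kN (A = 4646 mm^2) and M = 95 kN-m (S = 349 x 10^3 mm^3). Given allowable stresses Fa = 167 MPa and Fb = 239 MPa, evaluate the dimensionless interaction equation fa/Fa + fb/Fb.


f_a = P / A = 112000.0 / 4646 = 24.1068 MPa
f_b = M / S = 95000000.0 / 349000.0 = 272.2063 MPa
Ratio = f_a / Fa + f_b / Fb
= 24.1068 / 167 + 272.2063 / 239
= 1.2833 (dimensionless)

1.2833 (dimensionless)


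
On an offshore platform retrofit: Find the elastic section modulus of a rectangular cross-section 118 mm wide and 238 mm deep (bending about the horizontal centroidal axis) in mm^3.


S = b * h^2 / 6
= 118 * 238^2 / 6
= 118 * 56644 / 6
= 1113998.67 mm^3

1113998.67 mm^3


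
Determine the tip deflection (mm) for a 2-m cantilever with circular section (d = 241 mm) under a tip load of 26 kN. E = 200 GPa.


I = pi * d^4 / 64 = pi * 241^4 / 64 = 165591510.99 mm^4
L = 2000.0 mm, P = 26000.0 N, E = 200000.0 MPa
delta = P * L^3 / (3 * E * I)
= 26000.0 * 2000.0^3 / (3 * 200000.0 * 165591510.99)
= 2.0935 mm

2.0935 mm


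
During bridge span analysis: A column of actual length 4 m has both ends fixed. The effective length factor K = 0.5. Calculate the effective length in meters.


L_eff = K * L
= 0.5 * 4
= 2.0 m

2.0 m


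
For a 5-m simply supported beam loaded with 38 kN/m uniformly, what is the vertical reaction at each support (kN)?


Total load = w * L = 38 * 5 = 190 kN
By symmetry, each reaction R = total / 2 = 190 / 2 = 95.0 kN

95.0 kN


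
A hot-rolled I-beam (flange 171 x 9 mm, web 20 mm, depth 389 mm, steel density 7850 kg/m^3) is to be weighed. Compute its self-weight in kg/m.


A_flanges = 2 * 171 * 9 = 3078 mm^2
A_web = (389 - 2 * 9) * 20 = 7420 mm^2
A_total = 3078 + 7420 = 10498 mm^2 = 0.010498 m^2
Weight = rho * A = 7850 * 0.010498 = 82.4093 kg/m

82.4093 kg/m


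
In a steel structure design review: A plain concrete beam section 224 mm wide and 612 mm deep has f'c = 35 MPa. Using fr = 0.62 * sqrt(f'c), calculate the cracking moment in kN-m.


fr = 0.62 * sqrt(35) = 0.62 * 5.9161 = 3.668 MPa
I = 224 * 612^3 / 12 = 4278790656.0 mm^4
y_t = 306.0 mm
M_cr = fr * I / y_t = 3.668 * 4278790656.0 / 306.0 N-mm
= 51.2891 kN-m

51.2891 kN-m


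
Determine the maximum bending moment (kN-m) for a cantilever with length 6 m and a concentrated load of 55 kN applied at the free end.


For a cantilever with a point load at the free end:
M_max = P * L = 55 * 6 = 330 kN-m

330 kN-m


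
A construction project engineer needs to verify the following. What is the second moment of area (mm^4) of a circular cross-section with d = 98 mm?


r = d / 2 = 98 / 2 = 49.0 mm
I = pi * r^4 / 4 = pi * 49.0^4 / 4
= 4527664.12 mm^4

4527664.12 mm^4


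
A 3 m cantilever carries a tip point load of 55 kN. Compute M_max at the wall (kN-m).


For a cantilever with a point load at the free end:
M_max = P * L = 55 * 3 = 165 kN-m

165 kN-m


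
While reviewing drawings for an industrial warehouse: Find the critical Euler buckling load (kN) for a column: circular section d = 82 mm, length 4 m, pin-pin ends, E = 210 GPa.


I = pi * d^4 / 64 = 2219347.5 mm^4
L = 4000.0 mm
P_cr = pi^2 * E * I / L^2
= 9.8696 * 210000.0 * 2219347.5 / 4000.0^2
= 287491.07 N = 287.4911 kN

287.4911 kN


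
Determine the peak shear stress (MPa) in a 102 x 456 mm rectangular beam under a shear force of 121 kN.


A = b * h = 102 * 456 = 46512 mm^2
V = 121 kN = 121000.0 N
tau_max = 1.5 * V / A = 1.5 * 121000.0 / 46512
= 3.9022 MPa

3.9022 MPa


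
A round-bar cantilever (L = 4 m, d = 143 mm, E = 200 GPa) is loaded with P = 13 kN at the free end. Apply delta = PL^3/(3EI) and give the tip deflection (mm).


I = pi * d^4 / 64 = pi * 143^4 / 64 = 20526459.59 mm^4
L = 4000.0 mm, P = 13000.0 N, E = 200000.0 MPa
delta = P * L^3 / (3 * E * I)
= 13000.0 * 4000.0^3 / (3 * 200000.0 * 20526459.59)
= 67.5551 mm

67.5551 mm


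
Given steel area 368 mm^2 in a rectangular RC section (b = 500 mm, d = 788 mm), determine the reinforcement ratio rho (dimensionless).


rho = As / (b * d)
= 368 / (500 * 788)
= 368 / 394000
= 0.000934 (dimensionless)

0.000934 (dimensionless)


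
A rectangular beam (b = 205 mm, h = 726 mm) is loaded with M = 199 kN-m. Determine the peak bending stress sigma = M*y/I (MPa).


I = b * h^3 / 12 = 205 * 726^3 / 12 = 6537060090.0 mm^4
y = h / 2 = 726 / 2 = 363.0 mm
M = 199 kN-m = 199000000.0 N-mm
sigma = M * y / I = 199000000.0 * 363.0 / 6537060090.0
= 11.05 MPa

11.05 MPa


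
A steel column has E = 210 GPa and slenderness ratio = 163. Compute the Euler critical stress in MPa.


sigma_cr = pi^2 * E / lambda^2
= 9.8696 * 210000.0 / 163^2
= 9.8696 * 210000.0 / 26569
= 78.0088 MPa

78.0088 MPa


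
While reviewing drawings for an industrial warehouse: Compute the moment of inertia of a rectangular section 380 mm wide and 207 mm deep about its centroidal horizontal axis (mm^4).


I = b * h^3 / 12
= 380 * 207^3 / 12
= 380 * 8869743 / 12
= 280875195.0 mm^4

280875195.0 mm^4


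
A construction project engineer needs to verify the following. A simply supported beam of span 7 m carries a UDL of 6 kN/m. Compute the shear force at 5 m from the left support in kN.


R_A = w * L / 2 = 6 * 7 / 2 = 21.0 kN
V(x) = R_A - w * x = 21.0 - 6 * 5
= -9.0 kN

-9.0 kN


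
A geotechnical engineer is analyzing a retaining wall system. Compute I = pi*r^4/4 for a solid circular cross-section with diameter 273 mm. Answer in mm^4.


r = d / 2 = 273 / 2 = 136.5 mm
I = pi * r^4 / 4 = pi * 136.5^4 / 4
= 272659407.65 mm^4

272659407.65 mm^4


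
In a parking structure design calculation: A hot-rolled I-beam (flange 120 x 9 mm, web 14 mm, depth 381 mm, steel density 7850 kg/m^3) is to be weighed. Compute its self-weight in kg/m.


A_flanges = 2 * 120 * 9 = 2160 mm^2
A_web = (381 - 2 * 9) * 14 = 5082 mm^2
A_total = 2160 + 5082 = 7242 mm^2 = 0.007242 m^2
Weight = rho * A = 7850 * 0.007242 = 56.8497 kg/m

56.8497 kg/m


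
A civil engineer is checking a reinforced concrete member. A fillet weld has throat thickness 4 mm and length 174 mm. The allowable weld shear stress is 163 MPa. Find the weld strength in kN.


Strength = throat * length * allowable stress
= 4 * 174 * 163 N
= 113448 N
= 113.45 kN

113.45 kN


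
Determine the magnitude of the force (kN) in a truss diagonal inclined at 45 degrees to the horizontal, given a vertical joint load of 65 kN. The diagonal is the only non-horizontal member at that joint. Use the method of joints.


At the joint, only the diagonal has a vertical component, so vertical equilibrium gives:
F * sin(45) = 65
F = 65 / sin(45)
= 65 / 0.707107
= 91.92 kN

91.92 kN


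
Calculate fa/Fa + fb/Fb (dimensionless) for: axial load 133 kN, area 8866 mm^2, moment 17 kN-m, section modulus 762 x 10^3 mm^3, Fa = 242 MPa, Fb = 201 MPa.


f_a = P / A = 133000.0 / 8866 = 15.0011 MPa
f_b = M / S = 17000000.0 / 762000.0 = 22.3097 MPa
Ratio = f_a / Fa + f_b / Fb
= 15.0011 / 242 + 22.3097 / 201
= 0.173 (dimensionless)

0.173 (dimensionless)


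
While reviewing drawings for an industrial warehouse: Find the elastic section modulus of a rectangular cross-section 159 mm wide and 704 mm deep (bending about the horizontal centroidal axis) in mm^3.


S = b * h^2 / 6
= 159 * 704^2 / 6
= 159 * 495616 / 6
= 13133824.0 mm^3

13133824.0 mm^3


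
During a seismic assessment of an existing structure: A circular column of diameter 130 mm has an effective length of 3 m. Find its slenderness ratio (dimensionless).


Radius of gyration r = d / 4 = 130 / 4 = 32.5 mm
L_eff = 3000.0 mm
Slenderness ratio = L / r = 3000.0 / 32.5 = 92.31 (dimensionless)

92.31 (dimensionless)


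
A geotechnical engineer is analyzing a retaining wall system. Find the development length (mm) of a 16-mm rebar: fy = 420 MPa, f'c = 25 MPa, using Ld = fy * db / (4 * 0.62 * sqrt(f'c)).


Ld = (fy * db) / (4 * 0.62 * sqrt(f'c))
= (420 * 16) / (4 * 0.62 * sqrt(25))
= 6720 / 12.4
= 541.94 mm

541.94 mm


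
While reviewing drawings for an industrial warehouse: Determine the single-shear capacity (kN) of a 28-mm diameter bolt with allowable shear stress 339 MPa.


A = pi * d^2 / 4 = pi * 28^2 / 4 = 615.7522 mm^2
V = f_v * A / 1000 = 339 * 615.7522 / 1000
= 208.74 kN

208.74 kN


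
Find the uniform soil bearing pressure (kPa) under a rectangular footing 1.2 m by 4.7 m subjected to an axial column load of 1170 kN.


A = 1.2 * 4.7 = 5.64 m^2
q = P / A = 1170 / 5.64
= 207.4468 kPa

207.4468 kPa


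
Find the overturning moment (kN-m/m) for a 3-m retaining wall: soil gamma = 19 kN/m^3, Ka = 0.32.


Pa = 0.5 * Ka * gamma * H^2
= 0.5 * 0.32 * 19 * 3^2
= 27.36 kN/m
Arm = H / 3 = 3 / 3 = 1.0 m
Mo = Pa * arm = Pa * H / 3 = 27.36 * 3 / 3 = 27.36 kN-m/m

27.36 kN-m/m


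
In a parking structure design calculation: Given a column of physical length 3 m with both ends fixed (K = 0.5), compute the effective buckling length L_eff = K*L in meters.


L_eff = K * L
= 0.5 * 3
= 1.5 m

1.5 m


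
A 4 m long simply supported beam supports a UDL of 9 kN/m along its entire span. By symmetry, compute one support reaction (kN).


Total load = w * L = 9 * 4 = 36 kN
By symmetry, each reaction R = total / 2 = 36 / 2 = 18.0 kN

18.0 kN


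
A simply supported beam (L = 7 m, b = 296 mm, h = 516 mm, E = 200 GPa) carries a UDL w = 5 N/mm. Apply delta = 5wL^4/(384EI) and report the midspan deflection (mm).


I = 296 * 516^3 / 12 = 3388906368.0 mm^4
L = 7000.0 mm, w = 5 N/mm, E = 200000.0 MPa
delta = 5 * w * L^4 / (384 * E * I)
= 5 * 5 * 7000.0^4 / (384 * 200000.0 * 3388906368.0)
= 0.2306 mm

0.2306 mm


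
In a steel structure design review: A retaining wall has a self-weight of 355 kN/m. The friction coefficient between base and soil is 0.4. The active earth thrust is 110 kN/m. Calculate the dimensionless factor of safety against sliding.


Resisting force = mu * W = 0.4 * 355 = 142.0 kN/m
FOS = Resisting / Driving = 142.0 / 110
= 1.2909 (dimensionless)

1.2909 (dimensionless)


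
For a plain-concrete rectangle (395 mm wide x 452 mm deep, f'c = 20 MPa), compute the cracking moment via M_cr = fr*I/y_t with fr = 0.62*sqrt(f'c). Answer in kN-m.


fr = 0.62 * sqrt(20) = 0.62 * 4.4721 = 2.7727 MPa
I = 395 * 452^3 / 12 = 3039703013.33 mm^4
y_t = 226.0 mm
M_cr = fr * I / y_t = 2.7727 * 3039703013.33 / 226.0 N-mm
= 37.2932 kN-m

37.2932 kN-m


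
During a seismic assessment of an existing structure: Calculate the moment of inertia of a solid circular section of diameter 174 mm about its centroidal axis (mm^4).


r = d / 2 = 174 / 2 = 87.0 mm
I = pi * r^4 / 4 = pi * 87.0^4 / 4
= 44995273.07 mm^4

44995273.07 mm^4


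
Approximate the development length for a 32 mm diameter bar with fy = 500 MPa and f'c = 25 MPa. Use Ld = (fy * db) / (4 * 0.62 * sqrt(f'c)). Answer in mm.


Ld = (fy * db) / (4 * 0.62 * sqrt(f'c))
= (500 * 32) / (4 * 0.62 * sqrt(25))
= 16000 / 12.4
= 1290.32 mm

1290.32 mm


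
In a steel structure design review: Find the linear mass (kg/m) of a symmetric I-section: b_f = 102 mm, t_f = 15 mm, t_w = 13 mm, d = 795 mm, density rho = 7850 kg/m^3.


A_flanges = 2 * 102 * 15 = 3060 mm^2
A_web = (795 - 2 * 15) * 13 = 9945 mm^2
A_total = 3060 + 9945 = 13005 mm^2 = 0.013005 m^2
Weight = rho * A = 7850 * 0.013005 = 102.0893 kg/m

102.0893 kg/m


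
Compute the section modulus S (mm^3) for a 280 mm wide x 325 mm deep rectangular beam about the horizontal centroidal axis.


S = b * h^2 / 6
= 280 * 325^2 / 6
= 280 * 105625 / 6
= 4929166.67 mm^3

4929166.67 mm^3


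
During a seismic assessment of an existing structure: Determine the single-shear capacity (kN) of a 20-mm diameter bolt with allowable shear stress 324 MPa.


A = pi * d^2 / 4 = pi * 20^2 / 4 = 314.1593 mm^2
V = f_v * A / 1000 = 324 * 314.1593 / 1000
= 101.7876 kN

101.7876 kN


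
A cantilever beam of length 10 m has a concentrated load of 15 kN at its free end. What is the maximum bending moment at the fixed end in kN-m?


For a cantilever with a point load at the free end:
M_max = P * L = 15 * 10 = 150 kN-m

150 kN-m


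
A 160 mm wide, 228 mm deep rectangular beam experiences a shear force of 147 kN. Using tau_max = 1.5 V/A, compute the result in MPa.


A = b * h = 160 * 228 = 36480 mm^2
V = 147 kN = 147000.0 N
tau_max = 1.5 * V / A = 1.5 * 147000.0 / 36480
= 6.0444 MPa

6.0444 MPa


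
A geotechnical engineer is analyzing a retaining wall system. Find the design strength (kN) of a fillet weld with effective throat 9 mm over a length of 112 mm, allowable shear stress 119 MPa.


Strength = throat * length * allowable stress
= 9 * 112 * 119 N
= 119952 N
= 119.95 kN

119.95 kN


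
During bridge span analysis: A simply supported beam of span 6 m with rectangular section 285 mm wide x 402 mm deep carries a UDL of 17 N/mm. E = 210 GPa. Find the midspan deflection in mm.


I = 285 * 402^3 / 12 = 1542914190.0 mm^4
L = 6000.0 mm, w = 17 N/mm, E = 210000.0 MPa
delta = 5 * w * L^4 / (384 * E * I)
= 5 * 17 * 6000.0^4 / (384 * 210000.0 * 1542914190.0)
= 0.8854 mm

0.8854 mm


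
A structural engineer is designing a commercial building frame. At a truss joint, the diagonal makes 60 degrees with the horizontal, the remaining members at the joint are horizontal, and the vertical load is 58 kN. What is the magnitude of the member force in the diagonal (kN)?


At the joint, only the diagonal has a vertical component, so vertical equilibrium gives:
F * sin(60) = 58
F = 58 / sin(60)
= 58 / 0.866025
= 66.97 kN

66.97 kN


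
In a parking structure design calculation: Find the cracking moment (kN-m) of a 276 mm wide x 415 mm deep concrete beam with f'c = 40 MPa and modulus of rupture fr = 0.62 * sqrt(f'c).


fr = 0.62 * sqrt(40) = 0.62 * 6.3246 = 3.9212 MPa
I = 276 * 415^3 / 12 = 1643887625.0 mm^4
y_t = 207.5 mm
M_cr = fr * I / y_t = 3.9212 * 1643887625.0 / 207.5 N-mm
= 31.0653 kN-m

31.0653 kN-m


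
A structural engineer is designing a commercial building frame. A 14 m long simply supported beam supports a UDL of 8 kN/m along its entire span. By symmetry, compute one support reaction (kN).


Total load = w * L = 8 * 14 = 112 kN
By symmetry, each reaction R = total / 2 = 112 / 2 = 56.0 kN

56.0 kN


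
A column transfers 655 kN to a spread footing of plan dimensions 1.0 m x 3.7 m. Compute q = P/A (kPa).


A = 1.0 * 3.7 = 3.7 m^2
q = P / A = 655 / 3.7
= 177.027 kPa

177.027 kPa


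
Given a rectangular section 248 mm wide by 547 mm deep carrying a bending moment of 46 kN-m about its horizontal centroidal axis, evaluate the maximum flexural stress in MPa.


I = b * h^3 / 12 = 248 * 547^3 / 12 = 3382458008.67 mm^4
y = h / 2 = 547 / 2 = 273.5 mm
M = 46 kN-m = 46000000.0 N-mm
sigma = M * y / I = 46000000.0 * 273.5 / 3382458008.67
= 3.72 MPa

3.72 MPa


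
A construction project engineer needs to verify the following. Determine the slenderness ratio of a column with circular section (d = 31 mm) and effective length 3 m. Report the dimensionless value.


Radius of gyration r = d / 4 = 31 / 4 = 7.75 mm
L_eff = 3000.0 mm
Slenderness ratio = L / r = 3000.0 / 7.75 = 387.1 (dimensionless)

387.1 (dimensionless)


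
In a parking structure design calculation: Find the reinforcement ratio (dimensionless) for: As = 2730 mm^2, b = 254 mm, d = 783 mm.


rho = As / (b * d)
= 2730 / (254 * 783)
= 2730 / 198882
= 0.013727 (dimensionless)

0.013727 (dimensionless)


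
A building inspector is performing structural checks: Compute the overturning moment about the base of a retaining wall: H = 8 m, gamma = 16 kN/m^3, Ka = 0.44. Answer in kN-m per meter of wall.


Pa = 0.5 * Ka * gamma * H^2
= 0.5 * 0.44 * 16 * 8^2
= 225.28 kN/m
Arm = H / 3 = 8 / 3 = 2.6667 m
Mo = Pa * arm = Pa * H / 3 = 225.28 * 8 / 3 = 600.7467 kN-m/m

600.7467 kN-m/m


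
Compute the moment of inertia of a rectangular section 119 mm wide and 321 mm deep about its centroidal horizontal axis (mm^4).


I = b * h^3 / 12
= 119 * 321^3 / 12
= 119 * 33076161 / 12
= 328005263.25 mm^4

328005263.25 mm^4


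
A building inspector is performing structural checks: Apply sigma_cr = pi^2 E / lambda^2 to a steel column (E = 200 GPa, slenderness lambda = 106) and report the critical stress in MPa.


sigma_cr = pi^2 * E / lambda^2
= 9.8696 * 200000.0 / 106^2
= 9.8696 * 200000.0 / 11236
= 175.6783 MPa

175.6783 MPa


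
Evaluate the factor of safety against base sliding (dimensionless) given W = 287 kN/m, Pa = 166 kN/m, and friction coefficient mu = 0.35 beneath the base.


Resisting force = mu * W = 0.35 * 287 = 100.45 kN/m
FOS = Resisting / Driving = 100.45 / 166
= 0.6051 (dimensionless)

0.6051 (dimensionless)


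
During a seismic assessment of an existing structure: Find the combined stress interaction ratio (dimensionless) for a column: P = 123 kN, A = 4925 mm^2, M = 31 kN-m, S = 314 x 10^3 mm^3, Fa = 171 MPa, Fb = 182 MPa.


f_a = P / A = 123000.0 / 4925 = 24.9746 MPa
f_b = M / S = 31000000.0 / 314000.0 = 98.7261 MPa
Ratio = f_a / Fa + f_b / Fb
= 24.9746 / 171 + 98.7261 / 182
= 0.6885 (dimensionless)

0.6885 (dimensionless)


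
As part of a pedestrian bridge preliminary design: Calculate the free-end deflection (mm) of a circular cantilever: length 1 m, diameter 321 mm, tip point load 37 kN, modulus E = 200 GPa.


I = pi * d^4 / 64 = pi * 321^4 / 64 = 521182744.29 mm^4
L = 1000.0 mm, P = 37000.0 N, E = 200000.0 MPa
delta = P * L^3 / (3 * E * I)
= 37000.0 * 1000.0^3 / (3 * 200000.0 * 521182744.29)
= 0.1183 mm

0.1183 mm


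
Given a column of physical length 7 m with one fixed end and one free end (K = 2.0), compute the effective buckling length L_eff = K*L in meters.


L_eff = K * L
= 2.0 * 7
= 14.0 m

14.0 m


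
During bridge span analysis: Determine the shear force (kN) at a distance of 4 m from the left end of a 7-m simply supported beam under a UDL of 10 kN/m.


R_A = w * L / 2 = 10 * 7 / 2 = 35.0 kN
V(x) = R_A - w * x = 35.0 - 10 * 4
= -5.0 kN

-5.0 kN


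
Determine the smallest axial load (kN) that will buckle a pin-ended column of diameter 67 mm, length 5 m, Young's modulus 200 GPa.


I = pi * d^4 / 64 = 989165.84 mm^4
L = 5000.0 mm
P_cr = pi^2 * E * I / L^2
= 9.8696 * 200000.0 * 989165.84 / 5000.0^2
= 78101.4 N = 78.1014 kN

78.1014 kN


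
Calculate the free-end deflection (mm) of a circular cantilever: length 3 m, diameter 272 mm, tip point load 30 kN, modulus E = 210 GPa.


I = pi * d^4 / 64 = pi * 272^4 / 64 = 268686295.06 mm^4
L = 3000.0 mm, P = 30000.0 N, E = 210000.0 MPa
delta = P * L^3 / (3 * E * I)
= 30000.0 * 3000.0^3 / (3 * 210000.0 * 268686295.06)
= 4.7852 mm

4.7852 mm


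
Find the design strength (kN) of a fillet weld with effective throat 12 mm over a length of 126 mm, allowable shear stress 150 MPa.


Strength = throat * length * allowable stress
= 12 * 126 * 150 N
= 226800 N
= 226.8 kN

226.8 kN


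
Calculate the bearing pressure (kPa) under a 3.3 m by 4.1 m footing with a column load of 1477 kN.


A = 3.3 * 4.1 = 13.53 m^2
q = P / A = 1477 / 13.53
= 109.1648 kPa

109.1648 kPa


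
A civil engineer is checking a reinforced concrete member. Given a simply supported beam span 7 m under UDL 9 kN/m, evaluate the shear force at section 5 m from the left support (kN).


R_A = w * L / 2 = 9 * 7 / 2 = 31.5 kN
V(x) = R_A - w * x = 31.5 - 9 * 5
= -13.5 kN

-13.5 kN


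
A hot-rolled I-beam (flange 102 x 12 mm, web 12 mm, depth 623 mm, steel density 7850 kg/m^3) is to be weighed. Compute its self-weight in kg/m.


A_flanges = 2 * 102 * 12 = 2448 mm^2
A_web = (623 - 2 * 12) * 12 = 7188 mm^2
A_total = 2448 + 7188 = 9636 mm^2 = 0.009636 m^2
Weight = rho * A = 7850 * 0.009636 = 75.6426 kg/m

75.6426 kg/m


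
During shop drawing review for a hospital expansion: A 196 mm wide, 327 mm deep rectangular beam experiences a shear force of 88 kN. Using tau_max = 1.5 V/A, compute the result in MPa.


A = b * h = 196 * 327 = 64092 mm^2
V = 88 kN = 88000.0 N
tau_max = 1.5 * V / A = 1.5 * 88000.0 / 64092
= 2.0595 MPa

2.0595 MPa


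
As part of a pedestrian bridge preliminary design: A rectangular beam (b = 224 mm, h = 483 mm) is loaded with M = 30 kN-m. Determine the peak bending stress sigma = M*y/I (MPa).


I = b * h^3 / 12 = 224 * 483^3 / 12 = 2103333624.0 mm^4
y = h / 2 = 483 / 2 = 241.5 mm
M = 30 kN-m = 30000000.0 N-mm
sigma = M * y / I = 30000000.0 * 241.5 / 2103333624.0
= 3.44 MPa

3.44 MPa


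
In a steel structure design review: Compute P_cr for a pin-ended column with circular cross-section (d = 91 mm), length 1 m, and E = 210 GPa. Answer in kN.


I = pi * d^4 / 64 = 3366165.53 mm^4
L = 1000.0 mm
P_cr = pi^2 * E * I / L^2
= 9.8696 * 210000.0 * 3366165.53 / 1000.0^2
= 6976771.64 N = 6976.7716 kN

6976.7716 kN


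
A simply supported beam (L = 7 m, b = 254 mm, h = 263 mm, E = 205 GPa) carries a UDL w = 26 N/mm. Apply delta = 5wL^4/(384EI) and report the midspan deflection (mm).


I = 254 * 263^3 / 12 = 385052294.83 mm^4
L = 7000.0 mm, w = 26 N/mm, E = 205000.0 MPa
delta = 5 * w * L^4 / (384 * E * I)
= 5 * 26 * 7000.0^4 / (384 * 205000.0 * 385052294.83)
= 10.2975 mm

10.2975 mm


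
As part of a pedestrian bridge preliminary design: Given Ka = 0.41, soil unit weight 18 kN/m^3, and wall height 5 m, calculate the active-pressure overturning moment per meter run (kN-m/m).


Pa = 0.5 * Ka * gamma * H^2
= 0.5 * 0.41 * 18 * 5^2
= 92.25 kN/m
Arm = H / 3 = 5 / 3 = 1.6667 m
Mo = Pa * arm = Pa * H / 3 = 92.25 * 5 / 3 = 153.75 kN-m/m

153.75 kN-m/m


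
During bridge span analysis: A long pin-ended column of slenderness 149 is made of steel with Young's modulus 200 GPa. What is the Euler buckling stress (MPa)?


sigma_cr = pi^2 * E / lambda^2
= 9.8696 * 200000.0 / 149^2
= 9.8696 * 200000.0 / 22201
= 88.9113 MPa

88.9113 MPa


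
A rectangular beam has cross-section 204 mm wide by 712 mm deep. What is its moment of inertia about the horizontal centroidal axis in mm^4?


I = b * h^3 / 12
= 204 * 712^3 / 12
= 204 * 360944128 / 12
= 6136050176.0 mm^4

6136050176.0 mm^4


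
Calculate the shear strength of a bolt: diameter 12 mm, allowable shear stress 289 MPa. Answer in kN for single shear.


A = pi * d^2 / 4 = pi * 12^2 / 4 = 113.0973 mm^2
V = f_v * A / 1000 = 289 * 113.0973 / 1000
= 32.6851 kN

32.6851 kN


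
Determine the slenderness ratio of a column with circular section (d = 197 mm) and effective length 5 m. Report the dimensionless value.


Radius of gyration r = d / 4 = 197 / 4 = 49.25 mm
L_eff = 5000.0 mm
Slenderness ratio = L / r = 5000.0 / 49.25 = 101.52 (dimensionless)

101.52 (dimensionless)


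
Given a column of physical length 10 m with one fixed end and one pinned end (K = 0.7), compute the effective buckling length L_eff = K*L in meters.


L_eff = K * L
= 0.7 * 10
= 7.0 m

7.0 m


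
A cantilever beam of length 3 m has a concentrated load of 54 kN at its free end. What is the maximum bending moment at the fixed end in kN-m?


For a cantilever with a point load at the free end:
M_max = P * L = 54 * 3 = 162 kN-m

162 kN-m


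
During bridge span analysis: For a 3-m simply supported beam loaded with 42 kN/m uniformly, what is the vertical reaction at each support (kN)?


Total load = w * L = 42 * 3 = 126 kN
By symmetry, each reaction R = total / 2 = 126 / 2 = 63.0 kN

63.0 kN


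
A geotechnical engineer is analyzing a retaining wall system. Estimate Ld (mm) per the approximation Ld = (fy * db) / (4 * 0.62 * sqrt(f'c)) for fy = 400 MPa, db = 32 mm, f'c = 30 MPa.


Ld = (fy * db) / (4 * 0.62 * sqrt(f'c))
= (400 * 32) / (4 * 0.62 * sqrt(30))
= 12800 / 13.5835
= 942.32 mm

942.32 mm


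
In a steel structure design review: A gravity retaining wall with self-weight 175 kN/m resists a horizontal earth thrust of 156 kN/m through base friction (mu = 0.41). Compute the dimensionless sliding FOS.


Resisting force = mu * W = 0.41 * 175 = 71.75 kN/m
FOS = Resisting / Driving = 71.75 / 156
= 0.4599 (dimensionless)

0.4599 (dimensionless)


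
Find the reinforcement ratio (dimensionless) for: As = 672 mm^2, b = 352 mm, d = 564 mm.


rho = As / (b * d)
= 672 / (352 * 564)
= 672 / 198528
= 0.003385 (dimensionless)

0.003385 (dimensionless)


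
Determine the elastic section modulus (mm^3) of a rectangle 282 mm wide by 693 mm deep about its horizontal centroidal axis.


S = b * h^2 / 6
= 282 * 693^2 / 6
= 282 * 480249 / 6
= 22571703.0 mm^3

22571703.0 mm^3


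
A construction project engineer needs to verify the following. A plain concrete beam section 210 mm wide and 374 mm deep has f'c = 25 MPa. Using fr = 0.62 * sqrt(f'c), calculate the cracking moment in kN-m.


fr = 0.62 * sqrt(25) = 0.62 * 5.0 = 3.1 MPa
I = 210 * 374^3 / 12 = 915488420.0 mm^4
y_t = 187.0 mm
M_cr = fr * I / y_t = 3.1 * 915488420.0 / 187.0 N-mm
= 15.1765 kN-m

15.1765 kN-m


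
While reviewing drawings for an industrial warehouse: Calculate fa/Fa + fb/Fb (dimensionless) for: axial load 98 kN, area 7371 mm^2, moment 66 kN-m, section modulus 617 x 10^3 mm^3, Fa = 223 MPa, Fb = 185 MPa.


f_a = P / A = 98000.0 / 7371 = 13.2953 MPa
f_b = M / S = 66000000.0 / 617000.0 = 106.9692 MPa
Ratio = f_a / Fa + f_b / Fb
= 13.2953 / 223 + 106.9692 / 185
= 0.6378 (dimensionless)

0.6378 (dimensionless)


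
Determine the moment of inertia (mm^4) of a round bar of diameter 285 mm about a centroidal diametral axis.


r = d / 2 = 285 / 2 = 142.5 mm
I = pi * r^4 / 4 = pi * 142.5^4 / 4
= 323854054.62 mm^4

323854054.62 mm^4


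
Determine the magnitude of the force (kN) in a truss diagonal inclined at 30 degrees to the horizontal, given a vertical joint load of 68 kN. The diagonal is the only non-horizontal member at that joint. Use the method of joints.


At the joint, only the diagonal has a vertical component, so vertical equilibrium gives:
F * sin(30) = 68
F = 68 / sin(30)
= 68 / 0.5
= 136.0 kN

136.0 kN


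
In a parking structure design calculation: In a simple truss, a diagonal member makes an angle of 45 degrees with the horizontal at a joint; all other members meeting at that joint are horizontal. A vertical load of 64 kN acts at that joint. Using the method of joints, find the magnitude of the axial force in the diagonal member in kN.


At the joint, only the diagonal has a vertical component, so vertical equilibrium gives:
F * sin(45) = 64
F = 64 / sin(45)
= 64 / 0.707107
= 90.51 kN

90.51 kN


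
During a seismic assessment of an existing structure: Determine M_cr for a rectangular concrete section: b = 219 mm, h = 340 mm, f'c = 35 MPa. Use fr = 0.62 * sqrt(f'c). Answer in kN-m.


fr = 0.62 * sqrt(35) = 0.62 * 5.9161 = 3.668 MPa
I = 219 * 340^3 / 12 = 717298000.0 mm^4
y_t = 170.0 mm
M_cr = fr * I / y_t = 3.668 * 717298000.0 / 170.0 N-mm
= 15.4766 kN-m

15.4766 kN-m


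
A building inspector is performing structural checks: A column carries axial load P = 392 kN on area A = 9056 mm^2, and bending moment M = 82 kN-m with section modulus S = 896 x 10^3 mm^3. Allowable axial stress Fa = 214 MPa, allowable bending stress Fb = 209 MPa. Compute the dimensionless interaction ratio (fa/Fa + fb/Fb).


f_a = P / A = 392000.0 / 9056 = 43.2862 MPa
f_b = M / S = 82000000.0 / 896000.0 = 91.5179 MPa
Ratio = f_a / Fa + f_b / Fb
= 43.2862 / 214 + 91.5179 / 209
= 0.6402 (dimensionless)

0.6402 (dimensionless)


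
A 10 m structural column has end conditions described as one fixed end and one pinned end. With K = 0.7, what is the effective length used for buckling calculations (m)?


L_eff = K * L
= 0.7 * 10
= 7.0 m

7.0 m


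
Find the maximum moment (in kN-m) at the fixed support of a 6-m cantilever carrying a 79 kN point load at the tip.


For a cantilever with a point load at the free end:
M_max = P * L = 79 * 6 = 474 kN-m

474 kN-m


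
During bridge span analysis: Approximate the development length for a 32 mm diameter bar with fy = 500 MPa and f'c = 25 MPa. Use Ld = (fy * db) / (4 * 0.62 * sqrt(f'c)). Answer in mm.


Ld = (fy * db) / (4 * 0.62 * sqrt(f'c))
= (500 * 32) / (4 * 0.62 * sqrt(25))
= 16000 / 12.4
= 1290.32 mm

1290.32 mm


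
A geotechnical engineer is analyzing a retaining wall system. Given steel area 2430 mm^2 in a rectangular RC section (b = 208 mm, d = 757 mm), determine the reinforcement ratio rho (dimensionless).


rho = As / (b * d)
= 2430 / (208 * 757)
= 2430 / 157456
= 0.015433 (dimensionless)

0.015433 (dimensionless)


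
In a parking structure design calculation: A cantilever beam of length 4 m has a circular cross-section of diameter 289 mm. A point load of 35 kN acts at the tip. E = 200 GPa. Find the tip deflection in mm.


I = pi * d^4 / 64 = pi * 289^4 / 64 = 342421692.65 mm^4
L = 4000.0 mm, P = 35000.0 N, E = 200000.0 MPa
delta = P * L^3 / (3 * E * I)
= 35000.0 * 4000.0^3 / (3 * 200000.0 * 342421692.65)
= 10.9027 mm

10.9027 mm


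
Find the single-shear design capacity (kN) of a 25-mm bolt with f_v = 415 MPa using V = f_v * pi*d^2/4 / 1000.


A = pi * d^2 / 4 = pi * 25^2 / 4 = 490.8739 mm^2
V = f_v * A / 1000 = 415 * 490.8739 / 1000
= 203.7126 kN

203.7126 kN


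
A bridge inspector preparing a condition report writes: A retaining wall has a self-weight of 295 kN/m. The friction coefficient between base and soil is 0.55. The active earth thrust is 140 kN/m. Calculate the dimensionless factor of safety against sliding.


Resisting force = mu * W = 0.55 * 295 = 162.25 kN/m
FOS = Resisting / Driving = 162.25 / 140
= 1.1589 (dimensionless)

1.1589 (dimensionless)


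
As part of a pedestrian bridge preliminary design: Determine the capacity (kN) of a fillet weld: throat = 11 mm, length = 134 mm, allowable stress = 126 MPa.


Strength = throat * length * allowable stress
= 11 * 134 * 126 N
= 185724 N
= 185.72 kN

185.72 kN


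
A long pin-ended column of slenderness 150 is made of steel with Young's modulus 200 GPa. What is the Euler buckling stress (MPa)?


sigma_cr = pi^2 * E / lambda^2
= 9.8696 * 200000.0 / 150^2
= 9.8696 * 200000.0 / 22500
= 87.7298 MPa

87.7298 MPa


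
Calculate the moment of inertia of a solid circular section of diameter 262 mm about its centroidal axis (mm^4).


r = d / 2 = 262 / 2 = 131.0 mm
I = pi * r^4 / 4 = pi * 131.0^4 / 4
= 231299697.07 mm^4

231299697.07 mm^4


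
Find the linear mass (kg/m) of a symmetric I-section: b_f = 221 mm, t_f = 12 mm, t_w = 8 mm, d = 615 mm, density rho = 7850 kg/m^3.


A_flanges = 2 * 221 * 12 = 5304 mm^2
A_web = (615 - 2 * 12) * 8 = 4728 mm^2
A_total = 5304 + 4728 = 10032 mm^2 = 0.010032 m^2
Weight = rho * A = 7850 * 0.010032 = 78.7512 kg/m

78.7512 kg/m


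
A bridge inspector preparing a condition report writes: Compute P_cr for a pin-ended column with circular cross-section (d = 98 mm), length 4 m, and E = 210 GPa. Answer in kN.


I = pi * d^4 / 64 = 4527664.12 mm^4
L = 4000.0 mm
P_cr = pi^2 * E * I / L^2
= 9.8696 * 210000.0 * 4527664.12 / 4000.0^2
= 586507.08 N = 586.5071 kN

586.5071 kN


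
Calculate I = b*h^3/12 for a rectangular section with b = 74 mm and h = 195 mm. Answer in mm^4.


I = b * h^3 / 12
= 74 * 195^3 / 12
= 74 * 7414875 / 12
= 45725062.5 mm^4

45725062.5 mm^4


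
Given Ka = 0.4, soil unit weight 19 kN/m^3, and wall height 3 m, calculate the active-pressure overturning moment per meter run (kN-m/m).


Pa = 0.5 * Ka * gamma * H^2
= 0.5 * 0.4 * 19 * 3^2
= 34.2 kN/m
Arm = H / 3 = 3 / 3 = 1.0 m
Mo = Pa * arm = Pa * H / 3 = 34.2 * 3 / 3 = 34.2 kN-m/m

34.2 kN-m/m


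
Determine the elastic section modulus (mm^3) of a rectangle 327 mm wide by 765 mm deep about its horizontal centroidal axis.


S = b * h^2 / 6
= 327 * 765^2 / 6
= 327 * 585225 / 6
= 31894762.5 mm^3

31894762.5 mm^3


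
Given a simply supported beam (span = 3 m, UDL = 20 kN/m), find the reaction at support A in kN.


Total load = w * L = 20 * 3 = 60 kN
By symmetry, each reaction R = total / 2 = 60 / 2 = 30.0 kN

30.0 kN


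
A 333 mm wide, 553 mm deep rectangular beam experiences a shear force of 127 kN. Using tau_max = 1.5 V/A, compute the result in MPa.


A = b * h = 333 * 553 = 184149 mm^2
V = 127 kN = 127000.0 N
tau_max = 1.5 * V / A = 1.5 * 127000.0 / 184149
= 1.0345 MPa

1.0345 MPa


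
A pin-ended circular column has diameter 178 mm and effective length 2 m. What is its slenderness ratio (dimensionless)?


Radius of gyration r = d / 4 = 178 / 4 = 44.5 mm
L_eff = 2000.0 mm
Slenderness ratio = L / r = 2000.0 / 44.5 = 44.94 (dimensionless)

44.94 (dimensionless)


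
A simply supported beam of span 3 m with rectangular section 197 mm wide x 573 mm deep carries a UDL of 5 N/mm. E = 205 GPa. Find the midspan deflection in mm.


I = 197 * 573^3 / 12 = 3088508820.75 mm^4
L = 3000.0 mm, w = 5 N/mm, E = 205000.0 MPa
delta = 5 * w * L^4 / (384 * E * I)
= 5 * 5 * 3000.0^4 / (384 * 205000.0 * 3088508820.75)
= 0.0083 mm

0.0083 mm


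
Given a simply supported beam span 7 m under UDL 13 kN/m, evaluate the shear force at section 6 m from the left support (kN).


R_A = w * L / 2 = 13 * 7 / 2 = 45.5 kN
V(x) = R_A - w * x = 45.5 - 13 * 6
= -32.5 kN

-32.5 kN


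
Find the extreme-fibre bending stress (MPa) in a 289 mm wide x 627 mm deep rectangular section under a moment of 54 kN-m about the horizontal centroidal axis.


I = b * h^3 / 12 = 289 * 627^3 / 12 = 5936346182.25 mm^4
y = h / 2 = 627 / 2 = 313.5 mm
M = 54 kN-m = 54000000.0 N-mm
sigma = M * y / I = 54000000.0 * 313.5 / 5936346182.25
= 2.85 MPa

2.85 MPa


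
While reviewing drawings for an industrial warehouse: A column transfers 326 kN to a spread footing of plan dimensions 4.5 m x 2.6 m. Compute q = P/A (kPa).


A = 4.5 * 2.6 = 11.7 m^2
q = P / A = 326 / 11.7
= 27.8632 kPa

27.8632 kPa


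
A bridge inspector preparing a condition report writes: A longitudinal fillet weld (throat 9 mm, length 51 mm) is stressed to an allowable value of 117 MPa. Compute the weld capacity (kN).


Strength = throat * length * allowable stress
= 9 * 51 * 117 N
= 53703 N
= 53.7 kN

53.7 kN


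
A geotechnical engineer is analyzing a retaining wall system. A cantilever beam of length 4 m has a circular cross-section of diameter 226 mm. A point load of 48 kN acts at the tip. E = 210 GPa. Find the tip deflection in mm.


I = pi * d^4 / 64 = pi * 226^4 / 64 = 128057097.88 mm^4
L = 4000.0 mm, P = 48000.0 N, E = 210000.0 MPa
delta = P * L^3 / (3 * E * I)
= 48000.0 * 4000.0^3 / (3 * 210000.0 * 128057097.88)
= 38.0783 mm

38.0783 mm


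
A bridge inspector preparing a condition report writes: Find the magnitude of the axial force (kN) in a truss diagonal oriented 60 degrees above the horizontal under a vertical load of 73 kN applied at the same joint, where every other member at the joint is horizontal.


At the joint, only the diagonal has a vertical component, so vertical equilibrium gives:
F * sin(60) = 73
F = 73 / sin(60)
= 73 / 0.866025
= 84.29 kN

84.29 kN


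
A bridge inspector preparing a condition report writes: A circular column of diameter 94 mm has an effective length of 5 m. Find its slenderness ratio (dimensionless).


Radius of gyration r = d / 4 = 94 / 4 = 23.5 mm
L_eff = 5000.0 mm
Slenderness ratio = L / r = 5000.0 / 23.5 = 212.77 (dimensionless)

212.77 (dimensionless)


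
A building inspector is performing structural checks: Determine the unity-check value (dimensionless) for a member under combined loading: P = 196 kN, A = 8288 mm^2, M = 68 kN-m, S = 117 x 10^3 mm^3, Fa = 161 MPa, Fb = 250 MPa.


f_a = P / A = 196000.0 / 8288 = 23.6486 MPa
f_b = M / S = 68000000.0 / 117000.0 = 581.1966 MPa
Ratio = f_a / Fa + f_b / Fb
= 23.6486 / 161 + 581.1966 / 250
= 2.4717 (dimensionless)

2.4717 (dimensionless)


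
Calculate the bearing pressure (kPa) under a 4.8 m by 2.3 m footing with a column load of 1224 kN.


A = 4.8 * 2.3 = 11.04 m^2
q = P / A = 1224 / 11.04
= 110.8696 kPa

110.8696 kPa


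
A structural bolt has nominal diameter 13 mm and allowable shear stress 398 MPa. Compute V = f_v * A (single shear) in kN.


A = pi * d^2 / 4 = pi * 13^2 / 4 = 132.7323 mm^2
V = f_v * A / 1000 = 398 * 132.7323 / 1000
= 52.8275 kN

52.8275 kN


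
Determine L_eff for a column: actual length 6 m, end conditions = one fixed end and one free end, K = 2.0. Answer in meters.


L_eff = K * L
= 2.0 * 6
= 12.0 m

12.0 m


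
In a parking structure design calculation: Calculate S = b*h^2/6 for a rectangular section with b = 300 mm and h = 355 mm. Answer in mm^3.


S = b * h^2 / 6
= 300 * 355^2 / 6
= 300 * 126025 / 6
= 6301250.0 mm^3

6301250.0 mm^3


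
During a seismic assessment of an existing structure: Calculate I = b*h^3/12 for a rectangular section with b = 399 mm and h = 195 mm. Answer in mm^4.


I = b * h^3 / 12
= 399 * 195^3 / 12
= 399 * 7414875 / 12
= 246544593.75 mm^4

246544593.75 mm^4


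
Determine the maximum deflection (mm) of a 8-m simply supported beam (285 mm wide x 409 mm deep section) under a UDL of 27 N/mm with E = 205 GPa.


I = 285 * 409^3 / 12 = 1624925813.75 mm^4
L = 8000.0 mm, w = 27 N/mm, E = 205000.0 MPa
delta = 5 * w * L^4 / (384 * E * I)
= 5 * 27 * 8000.0^4 / (384 * 205000.0 * 1624925813.75)
= 4.3229 mm

4.3229 mm


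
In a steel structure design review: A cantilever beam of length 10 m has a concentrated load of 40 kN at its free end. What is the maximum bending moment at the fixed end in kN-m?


For a cantilever with a point load at the free end:
M_max = P * L = 40 * 10 = 400 kN-m

400 kN-m


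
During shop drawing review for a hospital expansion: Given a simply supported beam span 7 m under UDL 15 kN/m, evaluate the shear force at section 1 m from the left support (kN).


R_A = w * L / 2 = 15 * 7 / 2 = 52.5 kN
V(x) = R_A - w * x = 52.5 - 15 * 1
= 37.5 kN

37.5 kN


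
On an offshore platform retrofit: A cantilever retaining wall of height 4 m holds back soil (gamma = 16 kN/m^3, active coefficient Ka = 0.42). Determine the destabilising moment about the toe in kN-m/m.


Pa = 0.5 * Ka * gamma * H^2
= 0.5 * 0.42 * 16 * 4^2
= 53.76 kN/m
Arm = H / 3 = 4 / 3 = 1.3333 m
Mo = Pa * arm = Pa * H / 3 = 53.76 * 4 / 3 = 71.68 kN-m/m

71.68 kN-m/m
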